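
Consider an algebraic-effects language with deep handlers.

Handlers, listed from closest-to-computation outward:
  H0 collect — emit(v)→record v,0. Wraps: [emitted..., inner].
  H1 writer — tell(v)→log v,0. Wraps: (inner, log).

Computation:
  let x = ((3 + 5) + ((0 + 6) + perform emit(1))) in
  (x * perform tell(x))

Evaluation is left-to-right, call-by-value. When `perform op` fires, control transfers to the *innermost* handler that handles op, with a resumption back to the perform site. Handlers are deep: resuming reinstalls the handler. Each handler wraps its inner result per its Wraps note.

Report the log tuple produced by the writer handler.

Answer: (14)

Step-by-step:
emit(1) @ H0 ⇒ out+=1
tell(14) @ H1 ⇒ log+=14
H0 returns [1, 0]
H1 returns ([1, 0], (14))
= ([1, 0], (14))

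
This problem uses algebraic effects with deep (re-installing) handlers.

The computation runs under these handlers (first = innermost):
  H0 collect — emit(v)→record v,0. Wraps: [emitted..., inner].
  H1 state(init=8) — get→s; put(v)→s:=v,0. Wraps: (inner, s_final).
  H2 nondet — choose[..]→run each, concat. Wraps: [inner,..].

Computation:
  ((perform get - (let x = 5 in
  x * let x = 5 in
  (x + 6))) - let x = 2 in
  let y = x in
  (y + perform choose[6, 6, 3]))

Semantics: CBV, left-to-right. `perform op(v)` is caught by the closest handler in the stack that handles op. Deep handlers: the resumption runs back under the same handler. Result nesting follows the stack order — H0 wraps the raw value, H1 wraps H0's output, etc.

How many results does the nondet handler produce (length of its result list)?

Answer: 3

Step-by-step:
get @ H1 ⇒ 8
choose[6, 6, 3] @ H2
  branch[0] choose=6:
    H0 returns [-55]
    H1 returns ([-55], 8)
    H2 returns [([-55], 8)]
  branch[1] choose=6:
    H0 returns [-55]
    H1 returns ([-55], 8)
    H2 returns [([-55], 8)]
  branch[2] choose=3:
    H0 returns [-52]
    H1 returns ([-52], 8)
    H2 returns [([-52], 8)]
= [([-55], 8), ([-55], 8), ([-52], 8)]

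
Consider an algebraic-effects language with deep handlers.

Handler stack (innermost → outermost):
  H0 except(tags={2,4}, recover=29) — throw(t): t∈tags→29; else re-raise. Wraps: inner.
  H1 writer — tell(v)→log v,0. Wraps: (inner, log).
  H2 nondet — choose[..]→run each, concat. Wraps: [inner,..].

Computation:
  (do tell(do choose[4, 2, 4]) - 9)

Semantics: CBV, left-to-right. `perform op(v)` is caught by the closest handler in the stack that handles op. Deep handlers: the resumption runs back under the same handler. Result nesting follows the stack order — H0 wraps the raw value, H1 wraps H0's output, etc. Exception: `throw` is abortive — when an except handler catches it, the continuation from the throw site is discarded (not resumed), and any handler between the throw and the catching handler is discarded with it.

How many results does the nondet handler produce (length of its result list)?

Answer: 3

Working:
choose[4, 2, 4] @ H2
  branch[0] choose=4:
    tell(4) @ H1 ⇒ log+=4
    H0 returns -9
    H1 returns (-9, (4))
    H2 returns [(-9, (4))]
  branch[1] choose=2:
    tell(2) @ H1 ⇒ log+=2
    H0 returns -9
    H1 returns (-9, (2))
    H2 returns [(-9, (2))]
  branch[2] choose=4:
    tell(4) @ H1 ⇒ log+=4
    H0 returns -9
    H1 returns (-9, (4))
    H2 returns [(-9, (4))]
= [(-9, (4)), (-9, (2)), (-9, (4))]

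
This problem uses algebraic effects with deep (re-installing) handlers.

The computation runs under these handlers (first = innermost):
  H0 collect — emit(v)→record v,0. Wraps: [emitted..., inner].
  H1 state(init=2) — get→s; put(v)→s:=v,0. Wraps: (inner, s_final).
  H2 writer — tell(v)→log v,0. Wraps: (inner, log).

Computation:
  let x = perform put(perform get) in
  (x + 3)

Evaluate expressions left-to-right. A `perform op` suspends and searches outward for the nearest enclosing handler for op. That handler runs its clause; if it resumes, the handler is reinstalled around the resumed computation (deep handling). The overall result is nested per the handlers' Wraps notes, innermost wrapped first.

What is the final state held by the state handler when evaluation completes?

Working:
get @ H1 ⇒ 2
put(2) @ H1 ⇒ s:=2
H0 returns [3]
H1 returns ([3], 2)
H2 returns (([3], 2), ())
= (([3], 2), ())

Answer: 2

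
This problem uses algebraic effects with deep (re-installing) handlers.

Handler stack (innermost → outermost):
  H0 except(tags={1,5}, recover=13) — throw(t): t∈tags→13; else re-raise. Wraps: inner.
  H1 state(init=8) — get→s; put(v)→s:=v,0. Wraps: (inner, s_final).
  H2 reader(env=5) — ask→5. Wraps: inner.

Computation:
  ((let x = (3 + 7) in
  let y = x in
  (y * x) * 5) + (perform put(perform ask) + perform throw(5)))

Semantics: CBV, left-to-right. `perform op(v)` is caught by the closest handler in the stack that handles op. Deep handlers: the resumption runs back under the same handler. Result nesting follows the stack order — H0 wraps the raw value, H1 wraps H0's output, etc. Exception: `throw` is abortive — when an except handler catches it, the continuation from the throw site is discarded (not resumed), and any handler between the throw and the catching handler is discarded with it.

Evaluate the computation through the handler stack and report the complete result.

Answer: (13, 5)

Evaluation trace:
ask @ H2 ⇒ 5
put(5) @ H1 ⇒ s:=5
throw(5) @ H0 caught ⇒ 13
H1 returns (13, 5)
H2 returns (13, 5)
= (13, 5)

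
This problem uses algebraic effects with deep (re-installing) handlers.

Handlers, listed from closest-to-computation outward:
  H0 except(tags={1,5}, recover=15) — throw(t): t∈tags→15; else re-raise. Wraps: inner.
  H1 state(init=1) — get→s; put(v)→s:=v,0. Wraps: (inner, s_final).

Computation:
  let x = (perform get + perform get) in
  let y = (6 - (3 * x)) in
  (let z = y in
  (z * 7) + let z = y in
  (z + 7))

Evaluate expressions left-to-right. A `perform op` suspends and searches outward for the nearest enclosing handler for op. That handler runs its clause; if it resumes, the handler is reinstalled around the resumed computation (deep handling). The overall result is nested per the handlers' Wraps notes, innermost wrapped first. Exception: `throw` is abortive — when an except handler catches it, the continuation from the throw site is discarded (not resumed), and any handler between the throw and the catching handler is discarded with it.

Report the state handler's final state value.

Evaluation trace:
get @ H1 ⇒ 1
get @ H1 ⇒ 1
H0 returns 7
H1 returns (7, 1)
= (7, 1)

Answer: 1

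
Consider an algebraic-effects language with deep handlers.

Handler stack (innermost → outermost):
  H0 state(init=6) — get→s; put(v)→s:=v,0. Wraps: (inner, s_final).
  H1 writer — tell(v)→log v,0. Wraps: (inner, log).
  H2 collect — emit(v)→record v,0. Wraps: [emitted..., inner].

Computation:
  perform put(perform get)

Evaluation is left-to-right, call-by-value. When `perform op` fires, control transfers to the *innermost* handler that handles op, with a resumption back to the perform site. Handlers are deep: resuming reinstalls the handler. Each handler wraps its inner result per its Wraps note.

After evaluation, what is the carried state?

Answer: 6

Step-by-step:
get @ H0 ⇒ 6
put(6) @ H0 ⇒ s:=6
H0 returns (0, 6)
H1 returns ((0, 6), ())
H2 returns [((0, 6), ())]
= [((0, 6), ())]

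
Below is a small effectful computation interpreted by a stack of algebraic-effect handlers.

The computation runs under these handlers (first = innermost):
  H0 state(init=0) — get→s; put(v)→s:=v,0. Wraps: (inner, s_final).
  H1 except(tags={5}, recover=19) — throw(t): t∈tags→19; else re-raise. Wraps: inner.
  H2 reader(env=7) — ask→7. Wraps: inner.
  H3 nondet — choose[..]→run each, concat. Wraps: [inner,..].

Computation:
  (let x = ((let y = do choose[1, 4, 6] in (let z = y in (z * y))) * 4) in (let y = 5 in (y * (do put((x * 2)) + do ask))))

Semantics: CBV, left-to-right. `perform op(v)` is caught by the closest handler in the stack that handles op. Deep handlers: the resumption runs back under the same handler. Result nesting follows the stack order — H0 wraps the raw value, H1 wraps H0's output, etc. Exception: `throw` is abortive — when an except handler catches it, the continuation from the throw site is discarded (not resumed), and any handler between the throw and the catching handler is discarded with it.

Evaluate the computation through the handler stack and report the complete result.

Evaluation trace:
choose[1, 4, 6] @ H3
  branch[0] choose=1:
    put(8) @ H0 ⇒ s:=8
    ask @ H2 ⇒ 7
    H0 returns (35, 8)
    H1 returns (35, 8)
    H2 returns (35, 8)
    H3 returns [(35, 8)]
  branch[1] choose=4:
    put(128) @ H0 ⇒ s:=128
    ask @ H2 ⇒ 7
    H0 returns (35, 128)
    H1 returns (35, 128)
    H2 returns (35, 128)
    H3 returns [(35, 128)]
  branch[2] choose=6:
    put(288) @ H0 ⇒ s:=288
    ask @ H2 ⇒ 7
    H0 returns (35, 288)
    H1 returns (35, 288)
    H2 returns (35, 288)
    H3 returns [(35, 288)]
= [(35, 8), (35, 128), (35, 288)]

Answer: [(35, 8), (35, 128), (35, 288)]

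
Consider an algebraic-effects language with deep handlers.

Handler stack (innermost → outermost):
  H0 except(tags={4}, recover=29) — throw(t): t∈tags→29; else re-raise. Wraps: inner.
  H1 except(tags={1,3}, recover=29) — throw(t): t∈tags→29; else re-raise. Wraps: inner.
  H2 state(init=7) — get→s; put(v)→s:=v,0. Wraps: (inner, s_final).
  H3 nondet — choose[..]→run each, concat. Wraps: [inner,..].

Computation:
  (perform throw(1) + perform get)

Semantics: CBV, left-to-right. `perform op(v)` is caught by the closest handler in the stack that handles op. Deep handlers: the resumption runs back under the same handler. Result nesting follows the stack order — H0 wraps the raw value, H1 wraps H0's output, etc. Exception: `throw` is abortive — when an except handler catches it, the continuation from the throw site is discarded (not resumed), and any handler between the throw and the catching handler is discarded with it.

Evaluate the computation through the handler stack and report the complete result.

Working:
throw(1) @ H0 re-raised
throw(1) @ H1 caught ⇒ 29
H2 returns (29, 7)
H3 returns [(29, 7)]
= [(29, 7)]

Answer: [(29, 7)]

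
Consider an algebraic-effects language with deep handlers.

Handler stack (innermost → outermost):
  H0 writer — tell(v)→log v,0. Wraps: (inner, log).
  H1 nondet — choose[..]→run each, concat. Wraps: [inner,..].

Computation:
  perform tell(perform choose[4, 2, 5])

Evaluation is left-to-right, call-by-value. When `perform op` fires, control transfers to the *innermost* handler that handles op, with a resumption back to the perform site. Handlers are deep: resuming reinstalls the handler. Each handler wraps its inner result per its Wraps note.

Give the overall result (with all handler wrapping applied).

Step-by-step:
choose[4, 2, 5] @ H1
  branch[0] choose=4:
    tell(4) @ H0 ⇒ log+=4
    H0 returns (0, (4))
    H1 returns [(0, (4))]
  branch[1] choose=2:
    tell(2) @ H0 ⇒ log+=2
    H0 returns (0, (2))
    H1 returns [(0, (2))]
  branch[2] choose=5:
    tell(5) @ H0 ⇒ log+=5
    H0 returns (0, (5))
    H1 returns [(0, (5))]
= [(0, (4)), (0, (2)), (0, (5))]

Answer: [(0, (4)), (0, (2)), (0, (5))]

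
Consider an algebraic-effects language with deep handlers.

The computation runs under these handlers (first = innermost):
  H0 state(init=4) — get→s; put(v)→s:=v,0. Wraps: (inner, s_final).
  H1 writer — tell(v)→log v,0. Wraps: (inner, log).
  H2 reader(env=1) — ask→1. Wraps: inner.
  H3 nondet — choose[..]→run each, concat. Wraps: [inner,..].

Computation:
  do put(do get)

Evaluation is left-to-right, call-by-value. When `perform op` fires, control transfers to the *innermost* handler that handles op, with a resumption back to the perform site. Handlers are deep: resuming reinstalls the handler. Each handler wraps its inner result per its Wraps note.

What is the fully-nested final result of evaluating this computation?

Answer: [((0, 4), ())]

Evaluation trace:
get @ H0 ⇒ 4
put(4) @ H0 ⇒ s:=4
H0 returns (0, 4)
H1 returns ((0, 4), ())
H2 returns ((0, 4), ())
H3 returns [((0, 4), ())]
= [((0, 4), ())]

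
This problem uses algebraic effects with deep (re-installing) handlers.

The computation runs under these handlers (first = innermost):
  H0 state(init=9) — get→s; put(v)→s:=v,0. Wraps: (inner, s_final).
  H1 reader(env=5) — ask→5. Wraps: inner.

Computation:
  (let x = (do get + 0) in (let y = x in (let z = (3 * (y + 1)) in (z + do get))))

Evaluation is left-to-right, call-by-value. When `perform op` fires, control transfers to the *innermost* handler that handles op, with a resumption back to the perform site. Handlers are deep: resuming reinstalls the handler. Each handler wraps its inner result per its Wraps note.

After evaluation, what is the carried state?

Working:
get @ H0 ⇒ 9
get @ H0 ⇒ 9
H0 returns (39, 9)
H1 returns (39, 9)
= (39, 9)

Answer: 9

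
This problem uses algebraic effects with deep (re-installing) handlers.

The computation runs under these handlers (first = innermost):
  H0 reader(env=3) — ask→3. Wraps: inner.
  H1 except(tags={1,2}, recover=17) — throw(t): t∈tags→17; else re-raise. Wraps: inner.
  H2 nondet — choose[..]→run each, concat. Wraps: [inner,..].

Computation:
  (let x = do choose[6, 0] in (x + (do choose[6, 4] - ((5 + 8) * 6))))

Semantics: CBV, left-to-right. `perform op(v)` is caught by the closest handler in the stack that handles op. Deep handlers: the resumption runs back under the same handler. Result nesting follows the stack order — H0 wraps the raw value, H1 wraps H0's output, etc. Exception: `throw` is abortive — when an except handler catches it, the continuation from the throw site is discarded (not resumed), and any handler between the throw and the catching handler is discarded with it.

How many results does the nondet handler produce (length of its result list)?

Answer: 4

Working:
choose[6, 0] @ H2
  branch[0] choose=6:
    choose[6, 4] @ H2
      branch[0] choose=6:
        H0 returns -66
        H1 returns -66
        H2 returns [-66]
      branch[1] choose=4:
        H0 returns -68
        H1 returns -68
        H2 returns [-68]
  branch[1] choose=0:
    choose[6, 4] @ H2
      branch[0] choose=6:
        H0 returns -72
        H1 returns -72
        H2 returns [-72]
      branch[1] choose=4:
        H0 returns -74
        H1 returns -74
        H2 returns [-74]
= [-66, -68, -72, -74]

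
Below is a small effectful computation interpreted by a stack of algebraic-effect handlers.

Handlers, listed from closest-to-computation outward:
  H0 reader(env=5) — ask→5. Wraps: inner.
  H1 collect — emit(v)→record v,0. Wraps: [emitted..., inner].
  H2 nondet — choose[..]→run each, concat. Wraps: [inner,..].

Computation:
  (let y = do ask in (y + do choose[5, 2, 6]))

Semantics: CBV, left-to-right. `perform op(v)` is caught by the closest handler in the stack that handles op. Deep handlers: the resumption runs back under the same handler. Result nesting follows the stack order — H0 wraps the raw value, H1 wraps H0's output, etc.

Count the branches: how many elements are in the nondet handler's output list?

Answer: 3

Step-by-step:
ask @ H0 ⇒ 5
choose[5, 2, 6] @ H2
  branch[0] choose=5:
    H0 returns 10
    H1 returns [10]
    H2 returns [[10]]
  branch[1] choose=2:
    H0 returns 7
    H1 returns [7]
    H2 returns [[7]]
  branch[2] choose=6:
    H0 returns 11
    H1 returns [11]
    H2 returns [[11]]
= [[10], [7], [11]]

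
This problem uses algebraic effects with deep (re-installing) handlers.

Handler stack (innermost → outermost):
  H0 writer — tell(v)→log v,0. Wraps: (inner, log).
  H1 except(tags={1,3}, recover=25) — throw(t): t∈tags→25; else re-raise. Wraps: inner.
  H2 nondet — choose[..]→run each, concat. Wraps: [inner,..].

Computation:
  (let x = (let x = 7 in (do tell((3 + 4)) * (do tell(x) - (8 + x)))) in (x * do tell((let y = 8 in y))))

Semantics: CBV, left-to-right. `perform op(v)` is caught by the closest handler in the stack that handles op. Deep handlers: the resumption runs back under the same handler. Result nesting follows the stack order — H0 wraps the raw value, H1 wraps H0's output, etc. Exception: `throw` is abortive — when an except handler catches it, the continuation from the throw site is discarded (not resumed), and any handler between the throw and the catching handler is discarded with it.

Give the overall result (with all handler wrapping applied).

Answer: [(0, (7, 7, 8))]

Evaluation trace:
tell(7) @ H0 ⇒ log+=7
tell(7) @ H0 ⇒ log+=7
tell(8) @ H0 ⇒ log+=8
H0 returns (0, (7, 7, 8))
H1 returns (0, (7, 7, 8))
H2 returns [(0, (7, 7, 8))]
= [(0, (7, 7, 8))]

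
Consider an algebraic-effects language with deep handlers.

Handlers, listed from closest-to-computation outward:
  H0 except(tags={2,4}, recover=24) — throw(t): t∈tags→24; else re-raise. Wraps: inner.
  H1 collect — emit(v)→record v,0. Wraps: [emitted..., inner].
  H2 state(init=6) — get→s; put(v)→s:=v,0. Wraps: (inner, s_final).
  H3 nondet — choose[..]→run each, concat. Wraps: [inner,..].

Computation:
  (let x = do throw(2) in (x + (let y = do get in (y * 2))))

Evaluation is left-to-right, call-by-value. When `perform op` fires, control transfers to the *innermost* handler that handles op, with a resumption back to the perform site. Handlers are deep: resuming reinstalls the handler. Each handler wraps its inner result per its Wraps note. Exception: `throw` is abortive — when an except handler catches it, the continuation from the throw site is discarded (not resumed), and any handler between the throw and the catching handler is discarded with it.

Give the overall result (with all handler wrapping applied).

Step-by-step:
throw(2) @ H0 caught ⇒ 24
H1 returns [24]
H2 returns ([24], 6)
H3 returns [([24], 6)]
= [([24], 6)]

Answer: [([24], 6)]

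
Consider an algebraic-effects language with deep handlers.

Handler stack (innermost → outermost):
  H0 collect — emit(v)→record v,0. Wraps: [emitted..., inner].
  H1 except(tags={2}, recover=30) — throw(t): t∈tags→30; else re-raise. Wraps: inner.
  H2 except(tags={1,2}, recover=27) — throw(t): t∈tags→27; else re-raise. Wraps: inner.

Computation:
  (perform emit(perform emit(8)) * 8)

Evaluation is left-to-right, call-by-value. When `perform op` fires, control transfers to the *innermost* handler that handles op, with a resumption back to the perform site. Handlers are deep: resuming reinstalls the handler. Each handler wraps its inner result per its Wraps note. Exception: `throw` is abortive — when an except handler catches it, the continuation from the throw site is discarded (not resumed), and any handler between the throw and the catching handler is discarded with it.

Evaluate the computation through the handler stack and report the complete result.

Answer: [8, 0, 0]

Working:
emit(8) @ H0 ⇒ out+=8
emit(0) @ H0 ⇒ out+=0
H0 returns [8, 0, 0]
H1 returns [8, 0, 0]
H2 returns [8, 0, 0]
= [8, 0, 0]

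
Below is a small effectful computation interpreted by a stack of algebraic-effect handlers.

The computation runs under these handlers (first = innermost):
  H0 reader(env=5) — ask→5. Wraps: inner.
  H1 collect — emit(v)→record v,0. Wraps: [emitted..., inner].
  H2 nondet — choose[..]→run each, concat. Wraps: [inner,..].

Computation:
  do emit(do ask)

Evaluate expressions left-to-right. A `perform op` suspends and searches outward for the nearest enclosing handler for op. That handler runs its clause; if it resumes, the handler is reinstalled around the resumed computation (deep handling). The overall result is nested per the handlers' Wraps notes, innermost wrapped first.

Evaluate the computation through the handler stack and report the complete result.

Evaluation trace:
ask @ H0 ⇒ 5
emit(5) @ H1 ⇒ out+=5
H0 returns 0
H1 returns [5, 0]
H2 returns [[5, 0]]
= [[5, 0]]

Answer: [[5, 0]]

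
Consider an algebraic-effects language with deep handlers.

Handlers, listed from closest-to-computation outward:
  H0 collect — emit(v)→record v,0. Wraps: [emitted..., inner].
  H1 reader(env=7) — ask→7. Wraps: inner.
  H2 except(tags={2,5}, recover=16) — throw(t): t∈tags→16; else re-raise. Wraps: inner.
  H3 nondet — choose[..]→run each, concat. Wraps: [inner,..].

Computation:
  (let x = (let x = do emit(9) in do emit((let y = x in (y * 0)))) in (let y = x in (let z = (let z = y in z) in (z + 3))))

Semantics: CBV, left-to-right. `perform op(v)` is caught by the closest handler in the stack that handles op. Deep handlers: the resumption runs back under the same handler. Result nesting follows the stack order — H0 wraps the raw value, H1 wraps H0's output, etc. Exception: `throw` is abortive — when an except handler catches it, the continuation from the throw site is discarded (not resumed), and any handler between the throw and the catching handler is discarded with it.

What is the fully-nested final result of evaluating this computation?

Working:
emit(9) @ H0 ⇒ out+=9
emit(0) @ H0 ⇒ out+=0
H0 returns [9, 0, 3]
H1 returns [9, 0, 3]
H2 returns [9, 0, 3]
H3 returns [[9, 0, 3]]
= [[9, 0, 3]]

Answer: [[9, 0, 3]]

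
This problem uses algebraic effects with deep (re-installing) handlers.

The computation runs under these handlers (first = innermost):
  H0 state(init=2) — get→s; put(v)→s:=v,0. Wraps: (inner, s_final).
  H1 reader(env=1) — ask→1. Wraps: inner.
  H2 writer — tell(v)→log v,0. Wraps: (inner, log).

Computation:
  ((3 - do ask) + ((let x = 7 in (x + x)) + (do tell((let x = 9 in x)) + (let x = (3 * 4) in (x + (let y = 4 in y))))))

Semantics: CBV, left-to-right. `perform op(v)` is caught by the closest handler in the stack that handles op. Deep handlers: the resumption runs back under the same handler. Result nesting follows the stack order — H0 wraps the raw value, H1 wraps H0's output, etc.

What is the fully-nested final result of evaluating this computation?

Answer: ((32, 2), (9))

Working:
ask @ H1 ⇒ 1
tell(9) @ H2 ⇒ log+=9
H0 returns (32, 2)
H1 returns (32, 2)
H2 returns ((32, 2), (9))
= ((32, 2), (9))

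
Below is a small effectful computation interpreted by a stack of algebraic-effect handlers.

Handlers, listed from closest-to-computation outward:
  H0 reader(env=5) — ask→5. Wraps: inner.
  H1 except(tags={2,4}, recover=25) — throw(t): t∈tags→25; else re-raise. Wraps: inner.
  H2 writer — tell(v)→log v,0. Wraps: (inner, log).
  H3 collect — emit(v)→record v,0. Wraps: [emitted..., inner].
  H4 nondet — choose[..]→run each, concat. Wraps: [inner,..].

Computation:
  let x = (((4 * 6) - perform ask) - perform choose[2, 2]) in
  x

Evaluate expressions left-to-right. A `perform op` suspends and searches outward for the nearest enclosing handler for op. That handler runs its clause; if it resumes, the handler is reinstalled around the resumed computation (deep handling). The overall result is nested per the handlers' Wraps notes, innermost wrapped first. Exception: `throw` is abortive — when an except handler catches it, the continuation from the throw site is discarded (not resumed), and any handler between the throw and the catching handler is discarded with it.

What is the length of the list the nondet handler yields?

Answer: 2

Working:
ask @ H0 ⇒ 5
choose[2, 2] @ H4
  branch[0] choose=2:
    H0 returns 17
    H1 returns 17
    H2 returns (17, ())
    H3 returns [(17, ())]
    H4 returns [[(17, ())]]
  branch[1] choose=2:
    H0 returns 17
    H1 returns 17
    H2 returns (17, ())
    H3 returns [(17, ())]
    H4 returns [[(17, ())]]
= [[(17, ())], [(17, ())]]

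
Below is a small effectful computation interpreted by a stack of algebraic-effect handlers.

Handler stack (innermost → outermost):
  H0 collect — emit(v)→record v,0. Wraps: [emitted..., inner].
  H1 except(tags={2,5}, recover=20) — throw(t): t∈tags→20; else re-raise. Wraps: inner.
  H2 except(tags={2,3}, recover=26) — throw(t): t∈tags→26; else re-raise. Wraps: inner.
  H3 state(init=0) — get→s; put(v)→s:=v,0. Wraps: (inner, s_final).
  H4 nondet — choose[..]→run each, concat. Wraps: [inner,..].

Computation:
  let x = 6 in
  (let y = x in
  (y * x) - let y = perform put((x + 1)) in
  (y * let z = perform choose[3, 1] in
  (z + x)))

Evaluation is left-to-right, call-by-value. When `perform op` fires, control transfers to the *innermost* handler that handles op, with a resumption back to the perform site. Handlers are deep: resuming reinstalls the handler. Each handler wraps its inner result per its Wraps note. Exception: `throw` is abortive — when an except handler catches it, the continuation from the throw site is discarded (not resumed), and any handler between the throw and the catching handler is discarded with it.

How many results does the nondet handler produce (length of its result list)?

Answer: 2

Evaluation trace:
put(7) @ H3 ⇒ s:=7
choose[3, 1] @ H4
  branch[0] choose=3:
    H0 returns [36]
    H1 returns [36]
    H2 returns [36]
    H3 returns ([36], 7)
    H4 returns [([36], 7)]
  branch[1] choose=1:
    H0 returns [36]
    H1 returns [36]
    H2 returns [36]
    H3 returns ([36], 7)
    H4 returns [([36], 7)]
= [([36], 7), ([36], 7)]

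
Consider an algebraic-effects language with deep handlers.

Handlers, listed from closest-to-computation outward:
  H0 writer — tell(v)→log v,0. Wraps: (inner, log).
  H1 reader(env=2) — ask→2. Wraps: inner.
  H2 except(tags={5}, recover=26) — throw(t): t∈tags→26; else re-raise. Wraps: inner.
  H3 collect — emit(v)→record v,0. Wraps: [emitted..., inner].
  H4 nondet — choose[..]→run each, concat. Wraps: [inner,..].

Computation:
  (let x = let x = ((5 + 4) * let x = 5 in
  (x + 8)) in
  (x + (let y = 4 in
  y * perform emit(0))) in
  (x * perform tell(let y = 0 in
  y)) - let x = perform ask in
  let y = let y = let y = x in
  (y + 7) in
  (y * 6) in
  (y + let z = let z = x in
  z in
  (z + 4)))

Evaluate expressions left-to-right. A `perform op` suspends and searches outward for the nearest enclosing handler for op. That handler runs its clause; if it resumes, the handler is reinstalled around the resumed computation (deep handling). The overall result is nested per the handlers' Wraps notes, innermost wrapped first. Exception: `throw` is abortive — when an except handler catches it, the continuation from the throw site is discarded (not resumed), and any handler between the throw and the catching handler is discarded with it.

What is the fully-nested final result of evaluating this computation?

Working:
emit(0) @ H3 ⇒ out+=0
tell(0) @ H0 ⇒ log+=0
ask @ H1 ⇒ 2
H0 returns (-60, (0))
H1 returns (-60, (0))
H2 returns (-60, (0))
H3 returns [0, (-60, (0))]
H4 returns [[0, (-60, (0))]]
= [[0, (-60, (0))]]

Answer: [[0, (-60, (0))]]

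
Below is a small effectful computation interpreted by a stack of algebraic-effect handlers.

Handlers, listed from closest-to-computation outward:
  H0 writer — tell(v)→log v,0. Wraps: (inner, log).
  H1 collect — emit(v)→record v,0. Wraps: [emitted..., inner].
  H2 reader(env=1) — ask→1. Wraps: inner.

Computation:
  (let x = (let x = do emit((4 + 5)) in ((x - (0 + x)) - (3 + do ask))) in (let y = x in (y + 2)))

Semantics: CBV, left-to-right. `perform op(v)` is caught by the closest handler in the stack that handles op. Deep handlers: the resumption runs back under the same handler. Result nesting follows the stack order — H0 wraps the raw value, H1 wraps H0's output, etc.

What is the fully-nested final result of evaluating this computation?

Step-by-step:
emit(9) @ H1 ⇒ out+=9
ask @ H2 ⇒ 1
H0 returns (-2, ())
H1 returns [9, (-2, ())]
H2 returns [9, (-2, ())]
= [9, (-2, ())]

Answer: [9, (-2, ())]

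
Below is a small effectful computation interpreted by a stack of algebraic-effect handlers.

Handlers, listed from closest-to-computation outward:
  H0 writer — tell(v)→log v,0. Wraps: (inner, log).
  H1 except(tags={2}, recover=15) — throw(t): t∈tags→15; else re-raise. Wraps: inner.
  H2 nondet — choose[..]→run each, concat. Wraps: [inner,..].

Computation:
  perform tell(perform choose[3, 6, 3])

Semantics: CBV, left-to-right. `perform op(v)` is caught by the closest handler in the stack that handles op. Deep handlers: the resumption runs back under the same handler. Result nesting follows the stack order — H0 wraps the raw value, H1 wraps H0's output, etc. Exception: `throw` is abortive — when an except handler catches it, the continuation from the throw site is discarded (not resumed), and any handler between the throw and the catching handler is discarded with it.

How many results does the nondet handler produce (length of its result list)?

Answer: 3

Evaluation trace:
choose[3, 6, 3] @ H2
  branch[0] choose=3:
    tell(3) @ H0 ⇒ log+=3
    H0 returns (0, (3))
    H1 returns (0, (3))
    H2 returns [(0, (3))]
  branch[1] choose=6:
    tell(6) @ H0 ⇒ log+=6
    H0 returns (0, (6))
    H1 returns (0, (6))
    H2 returns [(0, (6))]
  branch[2] choose=3:
    tell(3) @ H0 ⇒ log+=3
    H0 returns (0, (3))
    H1 returns (0, (3))
    H2 returns [(0, (3))]
= [(0, (3)), (0, (6)), (0, (3))]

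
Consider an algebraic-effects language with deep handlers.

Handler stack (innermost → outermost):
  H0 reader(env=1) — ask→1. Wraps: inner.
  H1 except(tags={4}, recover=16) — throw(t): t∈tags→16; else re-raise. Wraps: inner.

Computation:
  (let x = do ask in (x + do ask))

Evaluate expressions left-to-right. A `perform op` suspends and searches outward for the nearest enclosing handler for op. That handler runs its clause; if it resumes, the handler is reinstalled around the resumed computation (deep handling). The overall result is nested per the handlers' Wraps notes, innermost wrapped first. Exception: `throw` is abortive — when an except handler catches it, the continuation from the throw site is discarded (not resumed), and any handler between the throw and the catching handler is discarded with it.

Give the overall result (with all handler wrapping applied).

Answer: 2

Step-by-step:
ask @ H0 ⇒ 1
ask @ H0 ⇒ 1
H0 returns 2
H1 returns 2
= 2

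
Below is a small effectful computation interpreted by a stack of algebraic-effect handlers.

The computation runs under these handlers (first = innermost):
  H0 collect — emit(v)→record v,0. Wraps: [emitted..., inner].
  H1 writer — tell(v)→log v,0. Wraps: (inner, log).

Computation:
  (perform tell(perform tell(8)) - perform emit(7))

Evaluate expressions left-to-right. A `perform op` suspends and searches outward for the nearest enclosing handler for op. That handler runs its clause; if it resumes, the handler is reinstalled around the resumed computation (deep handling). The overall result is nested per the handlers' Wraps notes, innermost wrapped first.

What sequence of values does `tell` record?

Answer: (8, 0)

Step-by-step:
tell(8) @ H1 ⇒ log+=8
tell(0) @ H1 ⇒ log+=0
emit(7) @ H0 ⇒ out+=7
H0 returns [7, 0]
H1 returns ([7, 0], (8, 0))
= ([7, 0], (8, 0))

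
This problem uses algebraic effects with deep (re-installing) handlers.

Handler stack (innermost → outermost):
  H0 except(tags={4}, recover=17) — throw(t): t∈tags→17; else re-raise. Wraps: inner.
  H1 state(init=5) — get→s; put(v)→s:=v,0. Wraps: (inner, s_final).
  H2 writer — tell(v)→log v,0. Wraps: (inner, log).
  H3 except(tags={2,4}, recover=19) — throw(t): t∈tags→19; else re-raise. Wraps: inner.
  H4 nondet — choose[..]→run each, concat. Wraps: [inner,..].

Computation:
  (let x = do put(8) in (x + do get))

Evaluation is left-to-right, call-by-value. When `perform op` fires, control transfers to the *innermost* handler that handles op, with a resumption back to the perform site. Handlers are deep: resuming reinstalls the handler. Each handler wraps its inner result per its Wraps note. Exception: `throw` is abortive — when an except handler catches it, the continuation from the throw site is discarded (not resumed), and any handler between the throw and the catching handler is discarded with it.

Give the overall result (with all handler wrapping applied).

Answer: [((8, 8), ())]

Working:
put(8) @ H1 ⇒ s:=8
get @ H1 ⇒ 8
H0 returns 8
H1 returns (8, 8)
H2 returns ((8, 8), ())
H3 returns ((8, 8), ())
H4 returns [((8, 8), ())]
= [((8, 8), ())]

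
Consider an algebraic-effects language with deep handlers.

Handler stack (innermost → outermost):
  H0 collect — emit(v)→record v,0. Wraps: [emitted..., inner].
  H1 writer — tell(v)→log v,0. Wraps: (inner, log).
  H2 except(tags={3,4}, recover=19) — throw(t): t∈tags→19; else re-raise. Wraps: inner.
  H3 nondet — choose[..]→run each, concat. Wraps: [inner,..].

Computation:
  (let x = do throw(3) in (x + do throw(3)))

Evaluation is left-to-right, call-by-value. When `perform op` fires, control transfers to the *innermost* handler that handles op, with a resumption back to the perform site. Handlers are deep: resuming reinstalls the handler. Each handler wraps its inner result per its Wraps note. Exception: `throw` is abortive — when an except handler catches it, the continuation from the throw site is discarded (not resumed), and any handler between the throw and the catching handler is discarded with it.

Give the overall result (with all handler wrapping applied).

Evaluation trace:
throw(3) @ H2 caught ⇒ 19
H3 returns [19]
= [19]

Answer: [19]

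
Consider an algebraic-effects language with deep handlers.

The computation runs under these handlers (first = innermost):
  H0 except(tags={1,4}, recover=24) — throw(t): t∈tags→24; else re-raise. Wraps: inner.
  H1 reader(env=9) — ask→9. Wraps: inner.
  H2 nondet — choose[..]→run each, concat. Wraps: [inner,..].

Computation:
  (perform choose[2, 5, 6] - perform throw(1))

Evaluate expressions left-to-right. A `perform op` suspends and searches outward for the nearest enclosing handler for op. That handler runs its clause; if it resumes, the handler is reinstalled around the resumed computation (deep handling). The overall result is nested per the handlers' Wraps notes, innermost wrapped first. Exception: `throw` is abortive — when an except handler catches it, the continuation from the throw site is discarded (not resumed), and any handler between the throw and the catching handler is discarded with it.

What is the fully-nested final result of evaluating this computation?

Answer: [24, 24, 24]

Step-by-step:
choose[2, 5, 6] @ H2
  branch[0] choose=2:
    throw(1) @ H0 caught ⇒ 24
    H1 returns 24
    H2 returns [24]
  branch[1] choose=5:
    throw(1) @ H0 caught ⇒ 24
    H1 returns 24
    H2 returns [24]
  branch[2] choose=6:
    throw(1) @ H0 caught ⇒ 24
    H1 returns 24
    H2 returns [24]
= [24, 24, 24]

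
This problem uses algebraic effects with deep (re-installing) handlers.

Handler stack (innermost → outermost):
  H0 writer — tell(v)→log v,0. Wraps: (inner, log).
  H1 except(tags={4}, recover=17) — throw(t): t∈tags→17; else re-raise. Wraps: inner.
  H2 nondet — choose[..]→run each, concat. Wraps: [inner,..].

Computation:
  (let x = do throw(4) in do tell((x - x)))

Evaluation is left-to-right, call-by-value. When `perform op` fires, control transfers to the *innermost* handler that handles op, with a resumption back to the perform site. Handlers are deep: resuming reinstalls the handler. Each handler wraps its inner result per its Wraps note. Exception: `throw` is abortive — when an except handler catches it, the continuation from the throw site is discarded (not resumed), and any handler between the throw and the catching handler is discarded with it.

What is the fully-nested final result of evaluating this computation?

Evaluation trace:
throw(4) @ H1 caught ⇒ 17
H2 returns [17]
= [17]

Answer: [17]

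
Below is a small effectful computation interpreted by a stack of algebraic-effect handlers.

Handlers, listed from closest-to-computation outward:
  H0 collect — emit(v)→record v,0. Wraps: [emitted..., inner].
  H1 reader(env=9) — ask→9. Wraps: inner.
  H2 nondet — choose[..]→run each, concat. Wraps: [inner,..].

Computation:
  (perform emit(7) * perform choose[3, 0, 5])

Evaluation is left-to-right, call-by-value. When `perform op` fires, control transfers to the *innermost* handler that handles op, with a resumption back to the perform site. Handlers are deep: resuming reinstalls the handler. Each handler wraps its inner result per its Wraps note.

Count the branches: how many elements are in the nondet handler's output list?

Working:
emit(7) @ H0 ⇒ out+=7
choose[3, 0, 5] @ H2
  branch[0] choose=3:
    H0 returns [7, 0]
    H1 returns [7, 0]
    H2 returns [[7, 0]]
  branch[1] choose=0:
    H0 returns [7, 0]
    H1 returns [7, 0]
    H2 returns [[7, 0]]
  branch[2] choose=5:
    H0 returns [7, 0]
    H1 returns [7, 0]
    H2 returns [[7, 0]]
= [[7, 0], [7, 0], [7, 0]]

Answer: 3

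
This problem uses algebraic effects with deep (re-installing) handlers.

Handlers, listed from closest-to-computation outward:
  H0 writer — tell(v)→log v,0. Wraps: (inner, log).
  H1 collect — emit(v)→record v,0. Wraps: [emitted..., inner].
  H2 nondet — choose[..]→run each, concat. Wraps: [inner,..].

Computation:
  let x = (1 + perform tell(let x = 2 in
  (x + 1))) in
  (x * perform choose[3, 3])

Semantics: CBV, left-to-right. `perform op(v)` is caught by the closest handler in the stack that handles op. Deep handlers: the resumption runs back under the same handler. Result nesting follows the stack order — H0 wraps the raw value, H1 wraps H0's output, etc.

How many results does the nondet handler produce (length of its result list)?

Answer: 2

Working:
tell(3) @ H0 ⇒ log+=3
choose[3, 3] @ H2
  branch[0] choose=3:
    H0 returns (3, (3))
    H1 returns [(3, (3))]
    H2 returns [[(3, (3))]]
  branch[1] choose=3:
    H0 returns (3, (3))
    H1 returns [(3, (3))]
    H2 returns [[(3, (3))]]
= [[(3, (3))], [(3, (3))]]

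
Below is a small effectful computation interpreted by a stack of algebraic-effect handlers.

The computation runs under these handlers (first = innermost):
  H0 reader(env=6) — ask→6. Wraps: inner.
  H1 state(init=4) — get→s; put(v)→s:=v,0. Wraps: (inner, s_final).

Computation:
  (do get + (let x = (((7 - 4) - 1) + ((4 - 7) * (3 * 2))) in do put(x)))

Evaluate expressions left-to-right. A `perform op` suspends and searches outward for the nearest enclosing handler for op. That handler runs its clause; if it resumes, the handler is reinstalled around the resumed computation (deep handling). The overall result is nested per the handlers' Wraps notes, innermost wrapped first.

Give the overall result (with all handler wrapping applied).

Answer: (4, -16)

Evaluation trace:
get @ H1 ⇒ 4
put(-16) @ H1 ⇒ s:=-16
H0 returns 4
H1 returns (4, -16)
= (4, -16)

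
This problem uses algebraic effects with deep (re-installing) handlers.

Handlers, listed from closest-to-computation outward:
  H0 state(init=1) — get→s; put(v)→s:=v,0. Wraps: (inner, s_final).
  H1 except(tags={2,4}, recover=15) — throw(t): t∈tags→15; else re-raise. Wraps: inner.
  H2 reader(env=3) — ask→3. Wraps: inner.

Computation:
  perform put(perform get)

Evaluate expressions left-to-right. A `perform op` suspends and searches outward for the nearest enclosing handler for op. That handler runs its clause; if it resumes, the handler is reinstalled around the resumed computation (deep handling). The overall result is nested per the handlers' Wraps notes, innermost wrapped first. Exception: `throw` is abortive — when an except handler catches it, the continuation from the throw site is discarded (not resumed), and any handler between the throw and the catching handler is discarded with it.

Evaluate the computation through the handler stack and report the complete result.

Evaluation trace:
get @ H0 ⇒ 1
put(1) @ H0 ⇒ s:=1
H0 returns (0, 1)
H1 returns (0, 1)
H2 returns (0, 1)
= (0, 1)

Answer: (0, 1)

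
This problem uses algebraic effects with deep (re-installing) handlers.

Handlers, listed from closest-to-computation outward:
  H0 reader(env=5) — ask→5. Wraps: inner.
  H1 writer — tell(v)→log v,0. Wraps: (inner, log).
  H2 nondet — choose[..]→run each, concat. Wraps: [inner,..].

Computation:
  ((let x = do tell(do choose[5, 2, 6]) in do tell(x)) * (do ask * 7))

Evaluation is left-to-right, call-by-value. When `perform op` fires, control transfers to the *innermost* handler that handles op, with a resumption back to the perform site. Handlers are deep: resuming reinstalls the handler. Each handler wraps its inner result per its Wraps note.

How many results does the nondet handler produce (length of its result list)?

Working:
choose[5, 2, 6] @ H2
  branch[0] choose=5:
    tell(5) @ H1 ⇒ log+=5
    tell(0) @ H1 ⇒ log+=0
    ask @ H0 ⇒ 5
    H0 returns 0
    H1 returns (0, (5, 0))
    H2 returns [(0, (5, 0))]
  branch[1] choose=2:
    tell(2) @ H1 ⇒ log+=2
    tell(0) @ H1 ⇒ log+=0
    ask @ H0 ⇒ 5
    H0 returns 0
    H1 returns (0, (2, 0))
    H2 returns [(0, (2, 0))]
  branch[2] choose=6:
    tell(6) @ H1 ⇒ log+=6
    tell(0) @ H1 ⇒ log+=0
    ask @ H0 ⇒ 5
    H0 returns 0
    H1 returns (0, (6, 0))
    H2 returns [(0, (6, 0))]
= [(0, (5, 0)), (0, (2, 0)), (0, (6, 0))]

Answer: 3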